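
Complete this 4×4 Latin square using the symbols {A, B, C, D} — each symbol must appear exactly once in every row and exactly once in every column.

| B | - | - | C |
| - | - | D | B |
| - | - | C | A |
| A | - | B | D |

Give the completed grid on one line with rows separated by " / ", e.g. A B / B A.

B D A C / C A D B / D B C A / A C B D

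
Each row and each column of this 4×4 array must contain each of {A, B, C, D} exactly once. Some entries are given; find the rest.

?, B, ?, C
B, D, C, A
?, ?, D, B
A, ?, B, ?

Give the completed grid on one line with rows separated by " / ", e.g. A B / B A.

D B A C / B D C A / C A D B / A C B D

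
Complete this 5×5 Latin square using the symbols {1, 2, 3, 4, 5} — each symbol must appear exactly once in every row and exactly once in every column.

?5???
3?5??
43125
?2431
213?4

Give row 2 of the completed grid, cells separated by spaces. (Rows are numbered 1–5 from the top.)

row 1 has {5}; column 1 has {2,3,4} — only 1 is left for (r1,c1).
row 1 has {1,5}; column 3 has {1,3,4,5} — only 2 is left for (r1,c3).
row 1 has {1,2,5}; column 4 has {2,3} — only 4 is left for (r1,c4).
row 1 has {1,2,4,5}; column 5 has {1,4,5} — only 3 is left for (r1,c5).
row 2 has {3,5}; column 2 has {1,2,3,5} — only 4 is left for (r2,c2).
row 2 has {3,4,5}; column 4 has {2,3,4} — only 1 is left for (r2,c4).
row 2 has {1,3,4,5}; column 5 has {1,3,4,5} — only 2 is left for (r2,c5).

3 4 5 1 2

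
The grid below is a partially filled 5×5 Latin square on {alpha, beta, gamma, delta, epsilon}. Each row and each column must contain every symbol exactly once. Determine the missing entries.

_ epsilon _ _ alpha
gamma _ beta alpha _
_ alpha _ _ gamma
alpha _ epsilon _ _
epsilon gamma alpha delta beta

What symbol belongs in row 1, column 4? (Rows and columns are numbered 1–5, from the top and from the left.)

beta

row 2 has {alpha,beta,gamma}; column 2 has {alpha,gamma,epsilon} — only delta is left for (r2,c2).
row 2 has {alpha,beta,gamma,delta}; column 5 has {alpha,beta,gamma} — only epsilon is left for (r2,c5).
row 3 has {alpha,gamma}; column 3 has {alpha,beta,epsilon} — only delta is left for (r3,c3).
row 4 has {alpha,epsilon}; column 2 has {alpha,gamma,delta,epsilon} — only beta is left for (r4,c2).
row 4 has {alpha,beta,epsilon}; column 4 has {alpha,delta} — only gamma is left for (r4,c4).
row 4 has {alpha,beta,gamma,epsilon}; column 5 has {alpha,beta,gamma,epsilon} — only delta is left for (r4,c5).
row 1 has {alpha,epsilon}; column 3 has {alpha,beta,delta,epsilon} — only gamma is left for (r1,c3).
row 1 has {alpha,gamma,epsilon}; column 4 has {alpha,gamma,delta} — only beta is left for (r1,c4).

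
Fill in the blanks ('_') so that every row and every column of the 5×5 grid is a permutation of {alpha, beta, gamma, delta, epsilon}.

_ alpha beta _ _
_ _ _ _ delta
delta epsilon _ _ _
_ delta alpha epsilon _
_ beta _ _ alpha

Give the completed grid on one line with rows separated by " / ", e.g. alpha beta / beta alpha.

Cell (r2,c2): row 2 has {delta}; column 2 has {alpha,beta,delta,epsilon} → gamma.
Cell (r2,c3): row 2 has {gamma,delta}; column 3 has {alpha,beta} → epsilon.
Cell (r3,c3): row 3 has {delta,epsilon}; column 3 has {alpha,beta,epsilon} → gamma.
Cell (r3,c5): row 3 has {gamma,delta,epsilon}; column 5 has {alpha,delta} → beta.
Cell (r4,c5): row 4 has {alpha,delta,epsilon}; column 5 has {alpha,beta,delta} → gamma.
Cell (r5,c3): row 5 has {alpha,beta}; column 3 has {alpha,beta,gamma,epsilon} → delta.
Cell (r5,c4): row 5 has {alpha,beta,delta}; column 4 has {epsilon} → gamma.
Cell (r1,c4): row 1 has {alpha,beta}; column 4 has {gamma,epsilon} → delta.
Cell (r1,c5): row 1 has {alpha,beta,delta}; column 5 has {alpha,beta,gamma,delta} → epsilon.
Cell (r3,c4): row 3 has {beta,gamma,delta,epsilon}; column 4 has {gamma,delta,epsilon} → alpha.
Cell (r4,c1): row 4 has {alpha,gamma,delta,epsilon}; column 1 has {delta} → beta.
Cell (r5,c1): row 5 has {alpha,beta,gamma,delta}; column 1 has {beta,delta} → epsilon.
Cell (r1,c1): row 1 has {alpha,beta,delta,epsilon}; column 1 has {beta,delta,epsilon} → gamma.
Cell (r2,c1): row 2 has {gamma,delta,epsilon}; column 1 has {beta,gamma,delta,epsilon} → alpha.
Cell (r2,c4): row 2 has {alpha,gamma,delta,epsilon}; column 4 has {alpha,gamma,delta,epsilon} → beta.

gamma alpha beta delta epsilon / alpha gamma epsilon beta delta / delta epsilon gamma alpha beta / beta delta alpha epsilon gamma / epsilon beta delta gamma alpha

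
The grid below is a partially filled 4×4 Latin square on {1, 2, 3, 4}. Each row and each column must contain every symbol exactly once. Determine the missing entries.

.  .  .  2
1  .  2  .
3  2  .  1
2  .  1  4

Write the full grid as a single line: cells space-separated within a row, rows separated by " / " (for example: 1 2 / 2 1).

4 1 3 2 / 1 4 2 3 / 3 2 4 1 / 2 3 1 4

(r1,c1) = 4
(r1,c3) = 3
(r2,c4) = 3
(r3,c3) = 4
(r4,c2) = 3
(r1,c2) = 1
(r2,c2) = 4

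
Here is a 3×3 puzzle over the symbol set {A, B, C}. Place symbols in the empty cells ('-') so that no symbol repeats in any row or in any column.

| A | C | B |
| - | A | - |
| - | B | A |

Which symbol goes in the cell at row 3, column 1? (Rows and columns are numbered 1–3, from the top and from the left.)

C

(r2,c3) = C
(r3,c1) = C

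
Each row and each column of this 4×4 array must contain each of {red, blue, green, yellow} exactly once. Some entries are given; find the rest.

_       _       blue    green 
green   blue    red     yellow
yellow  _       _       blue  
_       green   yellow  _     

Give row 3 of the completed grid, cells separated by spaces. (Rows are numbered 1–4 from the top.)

yellow red green blue

(r1,c1) = red
(r1,c2) = yellow
(r3,c2) = red
(r3,c3) = green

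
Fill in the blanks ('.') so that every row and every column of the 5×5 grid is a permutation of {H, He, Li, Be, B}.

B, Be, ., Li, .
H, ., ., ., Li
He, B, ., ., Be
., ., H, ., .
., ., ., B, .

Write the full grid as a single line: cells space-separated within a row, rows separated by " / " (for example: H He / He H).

B Be He Li H / H He B Be Li / He B Li H Be / Be Li H He B / Li H Be B He

(r1,c3): row 1 has {Li,Be,B}; column 3 has {H}, so it must be He.
(r1,c5): row 1 has {He,Li,Be,B}; column 5 has {Li,Be}, so it must be H.
(r2,c2): row 2 has {H,Li}; column 2 has {Be,B}, so it must be He.
(r2,c4): row 2 has {H,He,Li}; column 4 has {Li,B}, so it must be Be.
(r3,c3): row 3 has {He,Be,B}; column 3 has {H,He}, so it must be Li.
(r3,c4): row 3 has {He,Li,Be,B}; column 4 has {Li,Be,B}, so it must be H.
(r4,c2): row 4 has {H}; column 2 has {He,Be,B}, so it must be Li.
(r4,c4): row 4 has {H,Li}; column 4 has {H,Li,Be,B}, so it must be He.
(r4,c5): row 4 has {H,He,Li}; column 5 has {H,Li,Be}, so it must be B.
(r5,c2): row 5 has {B}; column 2 has {He,Li,Be,B}, so it must be H.
(r5,c3): row 5 has {H,B}; column 3 has {H,He,Li}, so it must be Be.
(r5,c5): row 5 has {H,Be,B}; column 5 has {H,Li,Be,B}, so it must be He.
(r2,c3): row 2 has {H,He,Li,Be}; column 3 has {H,He,Li,Be}, so it must be B.
(r4,c1): row 4 has {H,He,Li,B}; column 1 has {H,He,B}, so it must be Be.
(r5,c1): row 5 has {H,He,Be,B}; column 1 has {H,He,Be,B}, so it must be Li.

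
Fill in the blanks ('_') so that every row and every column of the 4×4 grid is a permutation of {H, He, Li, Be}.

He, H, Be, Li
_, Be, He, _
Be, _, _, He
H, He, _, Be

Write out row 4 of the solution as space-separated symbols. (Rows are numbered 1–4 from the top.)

H He Li Be

Cell (r2,c1): row 2 has {He,Be}; column 1 has {H,He,Be} → Li.
Cell (r2,c4): row 2 has {He,Li,Be}; column 4 has {He,Li,Be} → H.
Cell (r3,c2): row 3 has {He,Be}; column 2 has {H,He,Be} → Li.
Cell (r3,c3): row 3 has {He,Li,Be}; column 3 has {He,Be} → H.
Cell (r4,c3): row 4 has {H,He,Be}; column 3 has {H,He,Be} → Li.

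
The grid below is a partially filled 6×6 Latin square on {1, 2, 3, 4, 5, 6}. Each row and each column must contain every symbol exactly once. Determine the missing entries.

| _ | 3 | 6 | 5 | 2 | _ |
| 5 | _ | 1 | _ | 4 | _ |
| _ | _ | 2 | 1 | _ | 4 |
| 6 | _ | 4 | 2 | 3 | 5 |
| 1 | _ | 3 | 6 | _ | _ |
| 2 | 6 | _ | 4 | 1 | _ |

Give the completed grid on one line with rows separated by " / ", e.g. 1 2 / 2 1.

4 3 6 5 2 1 / 5 2 1 3 4 6 / 3 5 2 1 6 4 / 6 1 4 2 3 5 / 1 4 3 6 5 2 / 2 6 5 4 1 3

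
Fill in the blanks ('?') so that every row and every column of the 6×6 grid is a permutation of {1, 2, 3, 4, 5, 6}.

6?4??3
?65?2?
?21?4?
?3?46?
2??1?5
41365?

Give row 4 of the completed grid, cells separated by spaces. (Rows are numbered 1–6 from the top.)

(r1,c2) = 5
(r1,c4) = 2
(r1,c5) = 1
(r2,c4) = 3
(r3,c4) = 5
(r3,c6) = 6
(r4,c3) = 2
(r4,c6) = 1
(r5,c2) = 4
(r5,c3) = 6
(r5,c5) = 3
(r6,c6) = 2
(r2,c1) = 1
(r2,c6) = 4
(r3,c1) = 3
(r4,c1) = 5

5 3 2 4 6 1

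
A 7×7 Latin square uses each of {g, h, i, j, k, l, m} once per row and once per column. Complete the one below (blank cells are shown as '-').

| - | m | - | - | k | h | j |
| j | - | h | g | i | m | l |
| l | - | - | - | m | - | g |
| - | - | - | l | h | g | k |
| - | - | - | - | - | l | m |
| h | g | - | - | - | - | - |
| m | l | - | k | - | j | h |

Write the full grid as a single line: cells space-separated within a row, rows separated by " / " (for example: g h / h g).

g m l i k h j / j k h g i m l / l h k j m i g / i j m l h g k / k i g h j l m / h g j m l k i / m l i k g j h

(r1,c4) = i
(r2,c2) = k
(r4,c1) = i
(r4,c2) = j
(r4,c3) = m
(r6,c7) = i
(r7,c5) = g
(r1,c1) = g
(r1,c3) = l
(r5,c1) = k
(r5,c5) = j
(r6,c5) = l
(r6,c6) = k
(r7,c3) = i
(r3,c6) = i
(r5,c3) = g
(r5,c4) = h
(r6,c3) = j
(r6,c4) = m
(r3,c2) = h
(r3,c3) = k
(r3,c4) = j
(r5,c2) = i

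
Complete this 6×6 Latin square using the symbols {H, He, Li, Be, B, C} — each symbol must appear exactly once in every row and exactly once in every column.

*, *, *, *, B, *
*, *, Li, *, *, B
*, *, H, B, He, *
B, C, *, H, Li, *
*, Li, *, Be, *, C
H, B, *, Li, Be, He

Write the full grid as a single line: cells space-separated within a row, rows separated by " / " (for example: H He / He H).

Li He Be C B H / Be H Li He C B / C Be H B He Li / B C He H Li Be / He Li B Be H C / H B C Li Be He

(r3,c2) = Be
(r3,c6) = Li
(r4,c6) = Be
(r5,c1) = He
(r5,c3) = B
(r5,c5) = H
(r6,c3) = C
(r1,c6) = H
(r2,c5) = C
(r3,c1) = C
(r4,c3) = He
(r1,c2) = He
(r1,c3) = Be
(r1,c4) = C
(r2,c1) = Be
(r2,c2) = H
(r2,c4) = He
(r1,c1) = Li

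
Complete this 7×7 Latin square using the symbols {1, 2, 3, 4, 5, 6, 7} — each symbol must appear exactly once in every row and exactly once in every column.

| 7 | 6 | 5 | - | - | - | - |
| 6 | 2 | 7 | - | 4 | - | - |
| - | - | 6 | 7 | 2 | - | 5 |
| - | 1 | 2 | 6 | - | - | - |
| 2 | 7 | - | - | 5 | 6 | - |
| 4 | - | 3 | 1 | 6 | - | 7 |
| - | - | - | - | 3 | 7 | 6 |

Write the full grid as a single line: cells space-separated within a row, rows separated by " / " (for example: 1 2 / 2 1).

(r1,c5): row 1 has {5,6,7}; column 5 has {2,3,4,5,6}, so it must be 1.
(r4,c5): row 4 has {1,2,6}; column 5 has {1,2,3,4,5,6}, so it must be 7.
(r6,c2): row 6 has {1,3,4,6,7}; column 2 has {1,2,6,7}, so it must be 5.
(r6,c6): row 6 has {1,3,4,5,6,7}; column 6 has {6,7}, so it must be 2.
(r7,c2): row 7 has {3,6,7}; column 2 has {1,2,5,6,7}, so it must be 4.
(r7,c3): row 7 has {3,4,6,7}; column 3 has {2,3,5,6,7}, so it must be 1.
(r3,c2): row 3 has {2,5,6,7}; column 2 has {1,2,4,5,6,7}, so it must be 3.
(r5,c3): row 5 has {2,5,6,7}; column 3 has {1,2,3,5,6,7}, so it must be 4.
(r5,c4): row 5 has {2,4,5,6,7}; column 4 has {1,6,7}, so it must be 3.
(r5,c7): row 5 has {2,3,4,5,6,7}; column 7 has {5,6,7}, so it must be 1.
(r7,c1): row 7 has {1,3,4,6,7}; column 1 has {2,4,6,7}, so it must be 5.
(r7,c4): row 7 has {1,3,4,5,6,7}; column 4 has {1,3,6,7}, so it must be 2.
(r1,c4): row 1 has {1,5,6,7}; column 4 has {1,2,3,6,7}, so it must be 4.
(r1,c6): row 1 has {1,4,5,6,7}; column 6 has {2,6,7}, so it must be 3.
(r1,c7): row 1 has {1,3,4,5,6,7}; column 7 has {1,5,6,7}, so it must be 2.
(r2,c4): row 2 has {2,4,6,7}; column 4 has {1,2,3,4,6,7}, so it must be 5.
(r2,c6): row 2 has {2,4,5,6,7}; column 6 has {2,3,6,7}, so it must be 1.
(r2,c7): row 2 has {1,2,4,5,6,7}; column 7 has {1,2,5,6,7}, so it must be 3.
(r3,c1): row 3 has {2,3,5,6,7}; column 1 has {2,4,5,6,7}, so it must be 1.
(r3,c6): row 3 has {1,2,3,5,6,7}; column 6 has {1,2,3,6,7}, so it must be 4.
(r4,c1): row 4 has {1,2,6,7}; column 1 has {1,2,4,5,6,7}, so it must be 3.
(r4,c6): row 4 has {1,2,3,6,7}; column 6 has {1,2,3,4,6,7}, so it must be 5.
(r4,c7): row 4 has {1,2,3,5,6,7}; column 7 has {1,2,3,5,6,7}, so it must be 4.

7 6 5 4 1 3 2 / 6 2 7 5 4 1 3 / 1 3 6 7 2 4 5 / 3 1 2 6 7 5 4 / 2 7 4 3 5 6 1 / 4 5 3 1 6 2 7 / 5 4 1 2 3 7 6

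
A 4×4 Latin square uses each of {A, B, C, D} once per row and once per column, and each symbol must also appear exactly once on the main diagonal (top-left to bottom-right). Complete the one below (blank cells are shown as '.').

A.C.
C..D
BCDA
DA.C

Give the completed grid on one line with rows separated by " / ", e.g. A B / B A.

A D C B / C B A D / B C D A / D A B C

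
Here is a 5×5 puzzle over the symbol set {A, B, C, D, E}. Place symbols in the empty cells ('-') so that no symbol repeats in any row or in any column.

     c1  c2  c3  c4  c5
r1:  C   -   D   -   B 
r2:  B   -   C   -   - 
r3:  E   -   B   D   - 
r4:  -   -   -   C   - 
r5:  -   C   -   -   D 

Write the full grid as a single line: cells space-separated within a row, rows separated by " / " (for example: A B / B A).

C E D A B / B D C E A / E A B D C / D B A C E / A C E B D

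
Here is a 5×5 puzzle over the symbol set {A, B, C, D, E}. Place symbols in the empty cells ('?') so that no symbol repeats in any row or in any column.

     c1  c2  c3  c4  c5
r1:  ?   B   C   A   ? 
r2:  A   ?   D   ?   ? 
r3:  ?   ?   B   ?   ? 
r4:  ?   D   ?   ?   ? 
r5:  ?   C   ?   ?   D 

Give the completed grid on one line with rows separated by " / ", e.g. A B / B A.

D B C A E / A E D C B / E A B D C / C D E B A / B C A E D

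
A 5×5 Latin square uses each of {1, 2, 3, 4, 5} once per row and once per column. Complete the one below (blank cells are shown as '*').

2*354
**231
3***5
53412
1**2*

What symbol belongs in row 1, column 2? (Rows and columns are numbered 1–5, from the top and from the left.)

row 1 has {2,3,4,5}; column 2 has {3} — only 1 is left for (r1,c2).

1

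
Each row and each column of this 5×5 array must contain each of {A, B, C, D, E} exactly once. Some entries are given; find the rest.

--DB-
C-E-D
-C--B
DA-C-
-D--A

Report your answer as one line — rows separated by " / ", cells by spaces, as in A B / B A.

Cell (r1,c2): row 1 has {B,D}; column 2 has {A,C,D} → E.
Cell (r1,c5): row 1 has {B,D,E}; column 5 has {A,B,D} → C.
Cell (r2,c2): row 2 has {C,D,E}; column 2 has {A,C,D,E} → B.
Cell (r2,c4): row 2 has {B,C,D,E}; column 4 has {B,C} → A.
Cell (r3,c3): row 3 has {B,C}; column 3 has {D,E} → A.
Cell (r4,c3): row 4 has {A,C,D}; column 3 has {A,D,E} → B.
Cell (r4,c5): row 4 has {A,B,C,D}; column 5 has {A,B,C,D} → E.
Cell (r5,c3): row 5 has {A,D}; column 3 has {A,B,D,E} → C.
Cell (r5,c4): row 5 has {A,C,D}; column 4 has {A,B,C} → E.
Cell (r1,c1): row 1 has {B,C,D,E}; column 1 has {C,D} → A.
Cell (r3,c1): row 3 has {A,B,C}; column 1 has {A,C,D} → E.
Cell (r3,c4): row 3 has {A,B,C,E}; column 4 has {A,B,C,E} → D.
Cell (r5,c1): row 5 has {A,C,D,E}; column 1 has {A,C,D,E} → B.

A E D B C / C B E A D / E C A D B / D A B C E / B D C E A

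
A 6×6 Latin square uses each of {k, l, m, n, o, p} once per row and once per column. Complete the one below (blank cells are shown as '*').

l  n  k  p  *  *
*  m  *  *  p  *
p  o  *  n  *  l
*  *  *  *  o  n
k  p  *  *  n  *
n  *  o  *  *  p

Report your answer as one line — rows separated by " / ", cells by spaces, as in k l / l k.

l n k p m o / o m n l p k / p o m n k l / m l p k o n / k p l o n m / n k o m l p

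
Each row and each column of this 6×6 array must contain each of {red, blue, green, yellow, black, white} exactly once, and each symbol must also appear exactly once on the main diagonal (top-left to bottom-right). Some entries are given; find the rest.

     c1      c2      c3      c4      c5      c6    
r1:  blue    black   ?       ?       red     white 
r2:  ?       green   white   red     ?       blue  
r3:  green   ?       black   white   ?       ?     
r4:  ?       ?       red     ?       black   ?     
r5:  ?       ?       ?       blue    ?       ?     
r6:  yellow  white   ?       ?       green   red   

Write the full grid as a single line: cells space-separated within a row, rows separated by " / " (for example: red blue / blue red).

blue black yellow green red white / black green white red yellow blue / green red black white blue yellow / white blue red yellow black green / red yellow green blue white black / yellow white blue black green red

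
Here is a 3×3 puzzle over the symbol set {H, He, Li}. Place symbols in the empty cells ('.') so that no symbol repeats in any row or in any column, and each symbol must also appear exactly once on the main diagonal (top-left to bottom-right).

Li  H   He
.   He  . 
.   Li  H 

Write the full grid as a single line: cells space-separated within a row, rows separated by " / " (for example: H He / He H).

Li H He / H He Li / He Li H

At row 2, column 1: row 2 has {He}; column 1 has {Li}; that leaves H.
At row 2, column 3: row 2 has {H,He}; column 3 has {H,He}; that leaves Li.
At row 3, column 1: row 3 has {H,Li}; column 1 has {H,Li}; that leaves He.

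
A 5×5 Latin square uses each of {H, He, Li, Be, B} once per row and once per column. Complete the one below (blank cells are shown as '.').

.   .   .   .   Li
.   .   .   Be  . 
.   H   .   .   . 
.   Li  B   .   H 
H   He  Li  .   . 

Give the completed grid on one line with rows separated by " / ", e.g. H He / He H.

At row 2, column 2: row 2 has {Be}; column 2 has {H,He,Li}; that leaves B.
At row 2, column 5: row 2 has {Be,B}; column 5 has {H,Li}; that leaves He.
At row 4, column 4: row 4 has {H,Li,B}; column 4 has {Be}; that leaves He.
At row 5, column 4: row 5 has {H,He,Li}; column 4 has {He,Be}; that leaves B.
At row 5, column 5: row 5 has {H,He,Li,B}; column 5 has {H,He,Li}; that leaves Be.
At row 1, column 2: row 1 has {Li}; column 2 has {H,He,Li,B}; that leaves Be.
At row 1, column 4: row 1 has {Li,Be}; column 4 has {He,Be,B}; that leaves H.
At row 2, column 1: row 2 has {He,Be,B}; column 1 has {H}; that leaves Li.
At row 2, column 3: row 2 has {He,Li,Be,B}; column 3 has {Li,B}; that leaves H.
At row 3, column 4: row 3 has {H}; column 4 has {H,He,Be,B}; that leaves Li.
At row 3, column 5: row 3 has {H,Li}; column 5 has {H,He,Li,Be}; that leaves B.
At row 4, column 1: row 4 has {H,He,Li,B}; column 1 has {H,Li}; that leaves Be.
At row 1, column 3: row 1 has {H,Li,Be}; column 3 has {H,Li,B}; that leaves He.
At row 3, column 1: row 3 has {H,Li,B}; column 1 has {H,Li,Be}; that leaves He.
At row 3, column 3: row 3 has {H,He,Li,B}; column 3 has {H,He,Li,B}; that leaves Be.
At row 1, column 1: row 1 has {H,He,Li,Be}; column 1 has {H,He,Li,Be}; that leaves B.

B Be He H Li / Li B H Be He / He H Be Li B / Be Li B He H / H He Li B Be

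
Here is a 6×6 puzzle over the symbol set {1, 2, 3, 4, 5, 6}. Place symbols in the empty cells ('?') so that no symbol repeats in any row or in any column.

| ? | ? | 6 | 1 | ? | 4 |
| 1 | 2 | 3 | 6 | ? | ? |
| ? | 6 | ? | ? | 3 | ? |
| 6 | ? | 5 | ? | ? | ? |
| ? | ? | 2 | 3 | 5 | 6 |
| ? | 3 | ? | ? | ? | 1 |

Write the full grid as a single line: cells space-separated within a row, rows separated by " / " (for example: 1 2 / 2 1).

3 5 6 1 2 4 / 1 2 3 6 4 5 / 5 6 1 4 3 2 / 6 4 5 2 1 3 / 4 1 2 3 5 6 / 2 3 4 5 6 1

(r1,c2) = 5
(r1,c5) = 2
(r2,c5) = 4
(r2,c6) = 5
(r3,c6) = 2
(r4,c5) = 1
(r4,c6) = 3
(r5,c1) = 4
(r5,c2) = 1
(r6,c3) = 4
(r6,c5) = 6
(r1,c1) = 3
(r3,c1) = 5
(r3,c3) = 1
(r3,c4) = 4
(r4,c2) = 4
(r4,c4) = 2
(r6,c1) = 2
(r6,c4) = 5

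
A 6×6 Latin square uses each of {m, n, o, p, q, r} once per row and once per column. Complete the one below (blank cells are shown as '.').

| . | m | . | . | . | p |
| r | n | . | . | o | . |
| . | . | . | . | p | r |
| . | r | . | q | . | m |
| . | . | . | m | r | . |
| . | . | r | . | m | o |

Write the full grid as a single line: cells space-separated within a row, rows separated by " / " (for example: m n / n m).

n m o r q p / r n m p o q / m q n o p r / o r p q n m / p o q m r n / q p r n m o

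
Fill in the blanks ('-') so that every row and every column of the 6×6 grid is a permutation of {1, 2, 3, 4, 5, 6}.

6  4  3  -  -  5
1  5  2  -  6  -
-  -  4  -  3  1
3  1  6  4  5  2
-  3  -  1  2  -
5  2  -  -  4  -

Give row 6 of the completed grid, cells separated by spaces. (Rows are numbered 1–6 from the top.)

5 2 1 6 4 3

Cell (r1,c4): row 1 has {3,4,5,6}; column 4 has {1,4} → 2.
Cell (r1,c5): row 1 has {2,3,4,5,6}; column 5 has {2,3,4,5,6} → 1.
Cell (r2,c4): row 2 has {1,2,5,6}; column 4 has {1,2,4} → 3.
Cell (r2,c6): row 2 has {1,2,3,5,6}; column 6 has {1,2,5} → 4.
Cell (r3,c1): row 3 has {1,3,4}; column 1 has {1,3,5,6} → 2.
Cell (r3,c2): row 3 has {1,2,3,4}; column 2 has {1,2,3,4,5} → 6.
Cell (r3,c4): row 3 has {1,2,3,4,6}; column 4 has {1,2,3,4} → 5.
Cell (r5,c1): row 5 has {1,2,3}; column 1 has {1,2,3,5,6} → 4.
Cell (r5,c3): row 5 has {1,2,3,4}; column 3 has {2,3,4,6} → 5.
Cell (r5,c6): row 5 has {1,2,3,4,5}; column 6 has {1,2,4,5} → 6.
Cell (r6,c3): row 6 has {2,4,5}; column 3 has {2,3,4,5,6} → 1.
Cell (r6,c4): row 6 has {1,2,4,5}; column 4 has {1,2,3,4,5} → 6.
Cell (r6,c6): row 6 has {1,2,4,5,6}; column 6 has {1,2,4,5,6} → 3.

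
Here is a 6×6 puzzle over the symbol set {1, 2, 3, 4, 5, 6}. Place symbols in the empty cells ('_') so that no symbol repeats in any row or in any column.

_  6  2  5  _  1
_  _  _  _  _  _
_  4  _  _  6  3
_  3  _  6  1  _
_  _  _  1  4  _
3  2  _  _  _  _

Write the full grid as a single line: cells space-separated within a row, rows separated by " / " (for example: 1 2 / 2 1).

4 6 2 5 3 1 / 5 1 6 3 2 4 / 1 4 5 2 6 3 / 2 3 4 6 1 5 / 6 5 3 1 4 2 / 3 2 1 4 5 6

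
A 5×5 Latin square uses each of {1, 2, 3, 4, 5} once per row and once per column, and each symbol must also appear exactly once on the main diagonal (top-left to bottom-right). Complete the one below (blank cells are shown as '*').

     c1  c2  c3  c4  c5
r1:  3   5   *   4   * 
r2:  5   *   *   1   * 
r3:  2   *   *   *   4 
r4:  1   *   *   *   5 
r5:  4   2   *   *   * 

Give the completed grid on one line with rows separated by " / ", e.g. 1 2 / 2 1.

(r2,c2) = 4
(r4,c2) = 3
(r4,c4) = 2
(r5,c5) = 1
(r1,c5) = 2
(r2,c5) = 3
(r3,c2) = 1
(r3,c3) = 5
(r3,c4) = 3
(r4,c3) = 4
(r5,c3) = 3
(r5,c4) = 5
(r1,c3) = 1
(r2,c3) = 2

3 5 1 4 2 / 5 4 2 1 3 / 2 1 5 3 4 / 1 3 4 2 5 / 4 2 3 5 1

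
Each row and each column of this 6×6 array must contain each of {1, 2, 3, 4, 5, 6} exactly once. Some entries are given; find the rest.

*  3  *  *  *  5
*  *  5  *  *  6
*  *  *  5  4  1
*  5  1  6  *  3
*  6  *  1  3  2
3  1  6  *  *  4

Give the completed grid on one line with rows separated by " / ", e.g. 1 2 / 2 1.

Cell (r3,c2): row 3 has {1,4,5}; column 2 has {1,3,5,6} → 2.
Cell (r3,c3): row 3 has {1,2,4,5}; column 3 has {1,5,6} → 3.
Cell (r4,c5): row 4 has {1,3,5,6}; column 5 has {3,4} → 2.
Cell (r5,c3): row 5 has {1,2,3,6}; column 3 has {1,3,5,6} → 4.
Cell (r6,c4): row 6 has {1,3,4,6}; column 4 has {1,5,6} → 2.
Cell (r6,c5): row 6 has {1,2,3,4,6}; column 5 has {2,3,4} → 5.
Cell (r1,c3): row 1 has {3,5}; column 3 has {1,3,4,5,6} → 2.
Cell (r1,c4): row 1 has {2,3,5}; column 4 has {1,2,5,6} → 4.
Cell (r2,c2): row 2 has {5,6}; column 2 has {1,2,3,5,6} → 4.
Cell (r2,c4): row 2 has {4,5,6}; column 4 has {1,2,4,5,6} → 3.
Cell (r2,c5): row 2 has {3,4,5,6}; column 5 has {2,3,4,5} → 1.
Cell (r3,c1): row 3 has {1,2,3,4,5}; column 1 has {3} → 6.
Cell (r4,c1): row 4 has {1,2,3,5,6}; column 1 has {3,6} → 4.
Cell (r5,c1): row 5 has {1,2,3,4,6}; column 1 has {3,4,6} → 5.
Cell (r1,c1): row 1 has {2,3,4,5}; column 1 has {3,4,5,6} → 1.
Cell (r1,c5): row 1 has {1,2,3,4,5}; column 5 has {1,2,3,4,5} → 6.
Cell (r2,c1): row 2 has {1,3,4,5,6}; column 1 has {1,3,4,5,6} → 2.

1 3 2 4 6 5 / 2 4 5 3 1 6 / 6 2 3 5 4 1 / 4 5 1 6 2 3 / 5 6 4 1 3 2 / 3 1 6 2 5 4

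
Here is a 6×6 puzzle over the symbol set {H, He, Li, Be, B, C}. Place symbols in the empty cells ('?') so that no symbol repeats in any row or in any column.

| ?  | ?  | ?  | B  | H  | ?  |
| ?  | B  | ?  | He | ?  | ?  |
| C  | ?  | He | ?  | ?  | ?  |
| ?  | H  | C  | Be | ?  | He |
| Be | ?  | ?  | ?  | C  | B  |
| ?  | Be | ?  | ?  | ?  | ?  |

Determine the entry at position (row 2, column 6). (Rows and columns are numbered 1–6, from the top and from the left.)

(r3,c2) = Li
(r3,c4) = H
(r3,c6) = Be
(r5,c2) = He
(r5,c4) = Li
(r6,c4) = C
(r1,c2) = C
(r1,c6) = Li
(r3,c5) = B
(r4,c5) = Li
(r5,c3) = H
(r6,c5) = He
(r6,c6) = H
(r1,c1) = He
(r1,c3) = Be
(r2,c3) = Li
(r2,c5) = Be
(r2,c6) = C

C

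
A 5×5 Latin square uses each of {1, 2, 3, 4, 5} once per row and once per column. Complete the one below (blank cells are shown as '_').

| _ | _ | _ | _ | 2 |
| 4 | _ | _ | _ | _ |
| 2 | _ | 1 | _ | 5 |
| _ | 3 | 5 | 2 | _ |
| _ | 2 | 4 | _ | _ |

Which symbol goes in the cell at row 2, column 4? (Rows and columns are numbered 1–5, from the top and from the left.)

(r1,c3) = 3
(r2,c3) = 2
(r3,c2) = 4
(r3,c4) = 3
(r4,c1) = 1
(r4,c5) = 4
(r1,c1) = 5
(r1,c2) = 1
(r1,c4) = 4
(r2,c2) = 5
(r2,c4) = 1

1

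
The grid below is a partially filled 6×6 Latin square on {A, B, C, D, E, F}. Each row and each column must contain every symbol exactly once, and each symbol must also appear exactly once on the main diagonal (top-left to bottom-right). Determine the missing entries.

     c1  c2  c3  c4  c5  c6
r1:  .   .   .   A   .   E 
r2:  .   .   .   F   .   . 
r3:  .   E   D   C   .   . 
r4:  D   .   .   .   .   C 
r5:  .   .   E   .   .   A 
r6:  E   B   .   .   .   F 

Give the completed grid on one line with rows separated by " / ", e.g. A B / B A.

row 3 has {C,D,E}; column 6 has {A,C,E,F} — only B is left for (r3,c6).
row 6 has {B,E,F}; column 4 has {A,C,F} — only D is left for (r6,c4).
row 2 has {F}; column 6 has {A,B,C,E,F} — only D is left for (r2,c6).
row 5 has {A,E}; column 4 has {A,C,D,F} — only B is left for (r5,c4).
row 5 has {A,B,E}; column 5 is empty so far; the diagonal has {D,F} — only C is left for (r5,c5).
row 6 has {B,D,E,F}; column 5 has {C} — only A is left for (r6,c5).
row 1 has {A,E}; column 1 has {D,E}; the diagonal has {C,D,F} — only B is left for (r1,c1).
row 2 has {D,F}; column 2 has {B,E}; the diagonal has {B,C,D,F} — only A is left for (r2,c2).
row 3 has {B,C,D,E}; column 5 has {A,C} — only F is left for (r3,c5).
row 4 has {C,D}; column 2 has {A,B,E} — only F is left for (r4,c2).
row 4 has {C,D,F}; column 4 has {A,B,C,D,F}; the diagonal has {A,B,C,D,F} — only E is left for (r4,c4).
row 4 has {C,D,E,F}; column 5 has {A,C,F} — only B is left for (r4,c5).
row 5 has {A,B,C,E}; column 1 has {B,D,E} — only F is left for (r5,c1).
row 5 has {A,B,C,E,F}; column 2 has {A,B,E,F} — only D is left for (r5,c2).
row 6 has {A,B,D,E,F}; column 3 has {D,E} — only C is left for (r6,c3).
row 1 has {A,B,E}; column 2 has {A,B,D,E,F} — only C is left for (r1,c2).
row 1 has {A,B,C,E}; column 3 has {C,D,E} — only F is left for (r1,c3).
row 1 has {A,B,C,E,F}; column 5 has {A,B,C,F} — only D is left for (r1,c5).
row 2 has {A,D,F}; column 1 has {B,D,E,F} — only C is left for (r2,c1).
row 2 has {A,C,D,F}; column 3 has {C,D,E,F} — only B is left for (r2,c3).
row 2 has {A,B,C,D,F}; column 5 has {A,B,C,D,F} — only E is left for (r2,c5).
row 3 has {B,C,D,E,F}; column 1 has {B,C,D,E,F} — only A is left for (r3,c1).
row 4 has {B,C,D,E,F}; column 3 has {B,C,D,E,F} — only A is left for (r4,c3).

B C F A D E / C A B F E D / A E D C F B / D F A E B C / F D E B C A / E B C D A F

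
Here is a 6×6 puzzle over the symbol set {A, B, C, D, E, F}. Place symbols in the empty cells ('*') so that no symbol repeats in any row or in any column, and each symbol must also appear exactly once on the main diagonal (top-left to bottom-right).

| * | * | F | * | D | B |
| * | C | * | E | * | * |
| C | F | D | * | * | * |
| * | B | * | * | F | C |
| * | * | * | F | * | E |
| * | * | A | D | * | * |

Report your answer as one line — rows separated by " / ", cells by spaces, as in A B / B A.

E A F C D B / F C B E A D / C F D B E A / D B E A F C / A D C F B E / B E A D C F

row 2 has {C,E}; column 3 has {A,D,F} — only B is left for (r2,c3).
row 2 has {B,C,E}; column 5 has {D,F} — only A is left for (r2,c5).
row 3 has {C,D,F}; column 6 has {B,C,E} — only A is left for (r3,c6).
row 4 has {B,C,F}; column 3 has {A,B,D,F} — only E is left for (r4,c3).
row 4 has {B,C,E,F}; column 4 has {D,E,F}; the diagonal has {C,D} — only A is left for (r4,c4).
row 5 has {E,F}; column 3 has {A,B,D,E,F} — only C is left for (r5,c3).
row 5 has {C,E,F}; column 5 has {A,D,F}; the diagonal has {A,C,D} — only B is left for (r5,c5).
row 6 has {A,D}; column 2 has {B,C,F} — only E is left for (r6,c2).
row 6 has {A,D,E}; column 5 has {A,B,D,F} — only C is left for (r6,c5).
row 6 has {A,C,D,E}; column 6 has {A,B,C,E}; the diagonal has {A,B,C,D} — only F is left for (r6,c6).
row 1 has {B,D,F}; column 1 has {C}; the diagonal has {A,B,C,D,F} — only E is left for (r1,c1).
row 1 has {B,D,E,F}; column 2 has {B,C,E,F} — only A is left for (r1,c2).
row 1 has {A,B,D,E,F}; column 4 has {A,D,E,F} — only C is left for (r1,c4).
row 2 has {A,B,C,E}; column 6 has {A,B,C,E,F} — only D is left for (r2,c6).
row 3 has {A,C,D,F}; column 4 has {A,C,D,E,F} — only B is left for (r3,c4).
row 3 has {A,B,C,D,F}; column 5 has {A,B,C,D,F} — only E is left for (r3,c5).
row 4 has {A,B,C,E,F}; column 1 has {C,E} — only D is left for (r4,c1).
row 5 has {B,C,E,F}; column 1 has {C,D,E} — only A is left for (r5,c1).
row 5 has {A,B,C,E,F}; column 2 has {A,B,C,E,F} — only D is left for (r5,c2).
row 6 has {A,C,D,E,F}; column 1 has {A,C,D,E} — only B is left for (r6,c1).
row 2 has {A,B,C,D,E}; column 1 has {A,B,C,D,E} — only F is left for (r2,c1).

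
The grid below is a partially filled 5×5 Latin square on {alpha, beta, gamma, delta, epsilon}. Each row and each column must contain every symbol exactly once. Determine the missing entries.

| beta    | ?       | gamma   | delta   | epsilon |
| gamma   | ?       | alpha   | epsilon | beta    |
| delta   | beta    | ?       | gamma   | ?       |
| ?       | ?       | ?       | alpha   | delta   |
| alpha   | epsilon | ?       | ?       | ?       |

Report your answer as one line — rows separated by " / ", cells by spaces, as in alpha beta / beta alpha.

beta alpha gamma delta epsilon / gamma delta alpha epsilon beta / delta beta epsilon gamma alpha / epsilon gamma beta alpha delta / alpha epsilon delta beta gamma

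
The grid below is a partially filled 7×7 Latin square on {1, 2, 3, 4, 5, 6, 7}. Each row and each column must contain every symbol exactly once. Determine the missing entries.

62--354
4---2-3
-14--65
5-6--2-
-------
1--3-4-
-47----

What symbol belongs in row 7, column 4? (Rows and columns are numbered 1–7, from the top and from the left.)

5

At row 1, column 3: row 1 has {2,3,4,5,6}; column 3 has {4,6,7}; that leaves 1.
At row 1, column 4: row 1 has {1,2,3,4,5,6}; column 4 has {3}; that leaves 7.
At row 2, column 3: row 2 has {2,3,4}; column 3 has {1,4,6,7}; that leaves 5.
At row 3, column 4: row 3 has {1,4,5,6}; column 4 has {3,7}; that leaves 2.
At row 3, column 5: row 3 has {1,2,4,5,6}; column 5 has {2,3}; that leaves 7.
At row 6, column 3: row 6 has {1,3,4}; column 3 has {1,4,5,6,7}; that leaves 2.
At row 3, column 1: row 3 has {1,2,4,5,6,7}; column 1 has {1,4,5,6}; that leaves 3.
At row 5, column 3: row 5 is empty so far; column 3 has {1,2,4,5,6,7}; that leaves 3.
At row 7, column 1: row 7 has {4,7}; column 1 has {1,3,4,5,6}; that leaves 2.
At row 5, column 1: row 5 has {3}; column 1 has {1,2,3,4,5,6}; that leaves 7.
At row 5, column 6: row 5 has {3,7}; column 6 has {2,4,5,6}; that leaves 1.
At row 7, column 6: row 7 has {2,4,7}; column 6 has {1,2,4,5,6}; that leaves 3.
At row 2, column 6: row 2 has {2,3,4,5}; column 6 has {1,2,3,4,5,6}; that leaves 7.
At row 2, column 2: row 2 has {2,3,4,5,7}; column 2 has {1,2,4}; that leaves 6.
At row 2, column 4: row 2 has {2,3,4,5,6,7}; column 4 has {2,3,7}; that leaves 1.
At row 4, column 4: row 4 has {2,5,6}; column 4 has {1,2,3,7}; that leaves 4.
At row 4, column 5: row 4 has {2,4,5,6}; column 5 has {2,3,7}; that leaves 1.
At row 4, column 7: row 4 has {1,2,4,5,6}; column 7 has {3,4,5}; that leaves 7.
At row 5, column 2: row 5 has {1,3,7}; column 2 has {1,2,4,6}; that leaves 5.
At row 5, column 4: row 5 has {1,3,5,7}; column 4 has {1,2,3,4,7}; that leaves 6.
At row 5, column 5: row 5 has {1,3,5,6,7}; column 5 has {1,2,3,7}; that leaves 4.
At row 5, column 7: row 5 has {1,3,4,5,6,7}; column 7 has {3,4,5,7}; that leaves 2.
At row 6, column 2: row 6 has {1,2,3,4}; column 2 has {1,2,4,5,6}; that leaves 7.
At row 6, column 7: row 6 has {1,2,3,4,7}; column 7 has {2,3,4,5,7}; that leaves 6.
At row 7, column 4: row 7 has {2,3,4,7}; column 4 has {1,2,3,4,6,7}; that leaves 5.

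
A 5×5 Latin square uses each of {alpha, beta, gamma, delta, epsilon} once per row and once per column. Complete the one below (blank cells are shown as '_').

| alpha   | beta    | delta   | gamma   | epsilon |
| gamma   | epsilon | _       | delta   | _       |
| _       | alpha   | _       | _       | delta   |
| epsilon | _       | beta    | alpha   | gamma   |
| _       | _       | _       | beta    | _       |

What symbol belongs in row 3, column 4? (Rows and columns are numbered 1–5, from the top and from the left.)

epsilon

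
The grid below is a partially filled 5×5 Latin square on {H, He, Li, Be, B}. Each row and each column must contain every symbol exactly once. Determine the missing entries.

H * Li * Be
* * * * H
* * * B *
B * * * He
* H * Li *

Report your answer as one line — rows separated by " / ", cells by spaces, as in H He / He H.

H B Li He Be / Li He B Be H / He Be H B Li / B Li Be H He / Be H He Li B

(r1,c4) = He
(r2,c4) = Be
(r3,c5) = Li
(r4,c4) = H
(r5,c5) = B
(r1,c2) = B
(r4,c3) = Be
(r5,c3) = He
(r2,c3) = B
(r3,c3) = H
(r4,c2) = Li
(r5,c1) = Be
(r2,c2) = He
(r3,c1) = He
(r3,c2) = Be
(r2,c1) = Li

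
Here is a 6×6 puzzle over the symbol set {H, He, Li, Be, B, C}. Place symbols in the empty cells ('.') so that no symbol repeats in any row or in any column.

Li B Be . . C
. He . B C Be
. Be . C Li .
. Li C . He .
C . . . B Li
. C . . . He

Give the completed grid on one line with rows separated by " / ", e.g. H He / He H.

At row 1, column 5: row 1 has {Li,Be,B,C}; column 5 has {He,Li,B,C}; that leaves H.
At row 2, column 1: row 2 has {He,Be,B,C}; column 1 has {Li,C}; that leaves H.
At row 2, column 3: row 2 has {H,He,Be,B,C}; column 3 has {Be,C}; that leaves Li.
At row 5, column 2: row 5 has {Li,B,C}; column 2 has {He,Li,Be,B,C}; that leaves H.
At row 5, column 3: row 5 has {H,Li,B,C}; column 3 has {Li,Be,C}; that leaves He.
At row 5, column 4: row 5 has {H,He,Li,B,C}; column 4 has {B,C}; that leaves Be.
At row 6, column 5: row 6 has {He,C}; column 5 has {H,He,Li,B,C}; that leaves Be.
At row 1, column 4: row 1 has {H,Li,Be,B,C}; column 4 has {Be,B,C}; that leaves He.
At row 4, column 4: row 4 has {He,Li,C}; column 4 has {He,Be,B,C}; that leaves H.
At row 4, column 6: row 4 has {H,He,Li,C}; column 6 has {He,Li,Be,C}; that leaves B.
At row 6, column 1: row 6 has {He,Be,C}; column 1 has {H,Li,C}; that leaves B.
At row 6, column 3: row 6 has {He,Be,B,C}; column 3 has {He,Li,Be,C}; that leaves H.
At row 6, column 4: row 6 has {H,He,Be,B,C}; column 4 has {H,He,Be,B,C}; that leaves Li.
At row 3, column 1: row 3 has {Li,Be,C}; column 1 has {H,Li,B,C}; that leaves He.
At row 3, column 3: row 3 has {He,Li,Be,C}; column 3 has {H,He,Li,Be,C}; that leaves B.
At row 3, column 6: row 3 has {He,Li,Be,B,C}; column 6 has {He,Li,Be,B,C}; that leaves H.
At row 4, column 1: row 4 has {H,He,Li,B,C}; column 1 has {H,He,Li,B,C}; that leaves Be.

Li B Be He H C / H He Li B C Be / He Be B C Li H / Be Li C H He B / C H He Be B Li / B C H Li Be He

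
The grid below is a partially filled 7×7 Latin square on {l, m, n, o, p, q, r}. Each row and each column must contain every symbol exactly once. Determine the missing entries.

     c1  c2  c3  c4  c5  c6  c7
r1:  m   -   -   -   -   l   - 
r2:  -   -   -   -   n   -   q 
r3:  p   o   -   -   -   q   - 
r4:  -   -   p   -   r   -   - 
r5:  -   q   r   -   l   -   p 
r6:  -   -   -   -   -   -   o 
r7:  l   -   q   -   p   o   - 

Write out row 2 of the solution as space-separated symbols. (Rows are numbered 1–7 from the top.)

(r3,c5) = m
(r6,c5) = q
(r1,c5) = o
(r1,c3) = n
(r1,c7) = r
(r3,c3) = l
(r3,c7) = n
(r6,c3) = m
(r7,c7) = m
(r1,c2) = p
(r1,c4) = q
(r2,c3) = o
(r3,c4) = r
(r4,c7) = l
(r7,c4) = n
(r2,c1) = r
(r6,c1) = n
(r7,c2) = r
(r5,c1) = o
(r5,c4) = m
(r5,c6) = n
(r6,c2) = l
(r6,c4) = p
(r6,c6) = r
(r2,c2) = m
(r2,c4) = l
(r2,c6) = p

r m o l n p q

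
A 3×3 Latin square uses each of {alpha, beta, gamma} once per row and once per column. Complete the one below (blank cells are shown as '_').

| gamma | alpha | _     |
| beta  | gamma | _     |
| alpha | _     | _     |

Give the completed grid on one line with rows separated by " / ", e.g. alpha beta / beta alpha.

row 1 has {alpha,gamma}; column 3 is empty so far — only beta is left for (r1,c3).
row 2 has {beta,gamma}; column 3 has {beta} — only alpha is left for (r2,c3).
row 3 has {alpha}; column 2 has {alpha,gamma} — only beta is left for (r3,c2).
row 3 has {alpha,beta}; column 3 has {alpha,beta} — only gamma is left for (r3,c3).

gamma alpha beta / beta gamma alpha / alpha beta gamma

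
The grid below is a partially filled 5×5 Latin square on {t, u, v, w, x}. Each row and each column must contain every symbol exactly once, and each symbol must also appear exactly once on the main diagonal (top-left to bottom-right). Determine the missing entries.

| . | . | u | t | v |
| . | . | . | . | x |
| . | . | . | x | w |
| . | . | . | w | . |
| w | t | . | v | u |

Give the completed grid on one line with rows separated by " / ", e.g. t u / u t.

x w u t v / t v w u x / v u t x w / u x v w t / w t x v u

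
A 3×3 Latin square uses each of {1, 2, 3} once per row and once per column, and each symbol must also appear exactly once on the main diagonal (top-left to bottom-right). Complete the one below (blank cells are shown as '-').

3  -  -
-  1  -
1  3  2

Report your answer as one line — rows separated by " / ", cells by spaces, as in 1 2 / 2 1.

3 2 1 / 2 1 3 / 1 3 2

At row 1, column 2: row 1 has {3}; column 2 has {1,3}; that leaves 2.
At row 1, column 3: row 1 has {2,3}; column 3 has {2}; that leaves 1.
At row 2, column 1: row 2 has {1}; column 1 has {1,3}; that leaves 2.
At row 2, column 3: row 2 has {1,2}; column 3 has {1,2}; that leaves 3.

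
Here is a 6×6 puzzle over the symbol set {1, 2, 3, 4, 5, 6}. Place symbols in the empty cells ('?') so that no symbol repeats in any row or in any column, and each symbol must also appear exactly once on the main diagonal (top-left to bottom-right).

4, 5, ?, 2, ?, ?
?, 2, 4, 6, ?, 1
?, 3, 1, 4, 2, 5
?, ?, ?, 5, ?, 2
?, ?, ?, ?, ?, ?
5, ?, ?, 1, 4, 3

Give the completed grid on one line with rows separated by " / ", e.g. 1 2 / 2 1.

(r1,c6) = 6
(r2,c1) = 3
(r2,c5) = 5
(r3,c1) = 6
(r4,c1) = 1
(r5,c1) = 2
(r5,c4) = 3
(r5,c5) = 6
(r5,c6) = 4
(r6,c2) = 6
(r6,c3) = 2
(r1,c3) = 3
(r1,c5) = 1
(r4,c2) = 4
(r4,c3) = 6
(r4,c5) = 3
(r5,c2) = 1
(r5,c3) = 5

4 5 3 2 1 6 / 3 2 4 6 5 1 / 6 3 1 4 2 5 / 1 4 6 5 3 2 / 2 1 5 3 6 4 / 5 6 2 1 4 3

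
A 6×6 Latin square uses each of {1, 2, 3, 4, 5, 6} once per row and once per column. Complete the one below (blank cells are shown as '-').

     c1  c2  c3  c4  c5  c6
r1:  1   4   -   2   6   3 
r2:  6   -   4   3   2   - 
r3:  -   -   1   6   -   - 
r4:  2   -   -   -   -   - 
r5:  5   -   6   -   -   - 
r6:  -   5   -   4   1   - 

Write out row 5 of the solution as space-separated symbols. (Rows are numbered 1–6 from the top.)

5 2 6 1 3 4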